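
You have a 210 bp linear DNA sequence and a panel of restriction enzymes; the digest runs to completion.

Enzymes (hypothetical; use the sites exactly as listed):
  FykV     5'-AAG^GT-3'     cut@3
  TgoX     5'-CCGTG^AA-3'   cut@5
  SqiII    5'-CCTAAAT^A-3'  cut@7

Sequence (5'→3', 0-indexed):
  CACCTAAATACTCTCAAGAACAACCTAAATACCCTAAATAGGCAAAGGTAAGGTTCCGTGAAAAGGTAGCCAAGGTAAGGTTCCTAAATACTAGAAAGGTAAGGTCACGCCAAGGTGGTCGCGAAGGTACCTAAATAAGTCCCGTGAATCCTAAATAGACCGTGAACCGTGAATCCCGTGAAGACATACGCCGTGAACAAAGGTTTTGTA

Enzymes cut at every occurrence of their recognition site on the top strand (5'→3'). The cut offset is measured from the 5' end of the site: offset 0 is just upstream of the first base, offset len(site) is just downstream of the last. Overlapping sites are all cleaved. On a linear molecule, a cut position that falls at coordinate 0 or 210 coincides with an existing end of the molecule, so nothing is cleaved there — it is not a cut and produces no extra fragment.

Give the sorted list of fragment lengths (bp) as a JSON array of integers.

Per-enzyme occurrences:
  FykV AAGGT/3: at [44, 49, 62, 71, 76, 95, 100, 111, 123, 199] ⇒ [47, 52, 65, 74, 79, 98, 103, 114, 126, 202]
  TgoX CCGTGAA/5: at [55, 141, 159, 166, 175, 190] ⇒ [60, 146, 164, 171, 180, 195]
  SqiII CCTAAATA/7: at [2, 23, 32, 82, 129, 149] ⇒ [9, 30, 39, 89, 136, 156]

All cut coordinates (distinct, sorted): [9, 30, 39, 47, 52, 60, 65, 74, 79, 89, 98, 103, 114, 126, 136, 146, 156, 164, 171, 180, 195, 202]

Fragment lengths:
  [0,9): 9 bp
  [9,30): 21 bp
  [30,39): 9 bp
  [39,47): 8 bp
  [47,52): 5 bp
  [52,60): 8 bp
  [60,65): 5 bp
  [65,74): 9 bp
  [74,79): 5 bp
  [79,89): 10 bp
  [89,98): 9 bp
  [98,103): 5 bp
  [103,114): 11 bp
  [114,126): 12 bp
  [126,136): 10 bp
  [136,146): 10 bp
  [146,156): 10 bp
  [156,164): 8 bp
  [164,171): 7 bp
  [171,180): 9 bp
  [180,195): 15 bp
  [195,202): 7 bp
  [202,210): 8 bp

[5,5,5,5,7,7,8,8,8,8,9,9,9,9,9,10,10,10,10,11,12,15,21]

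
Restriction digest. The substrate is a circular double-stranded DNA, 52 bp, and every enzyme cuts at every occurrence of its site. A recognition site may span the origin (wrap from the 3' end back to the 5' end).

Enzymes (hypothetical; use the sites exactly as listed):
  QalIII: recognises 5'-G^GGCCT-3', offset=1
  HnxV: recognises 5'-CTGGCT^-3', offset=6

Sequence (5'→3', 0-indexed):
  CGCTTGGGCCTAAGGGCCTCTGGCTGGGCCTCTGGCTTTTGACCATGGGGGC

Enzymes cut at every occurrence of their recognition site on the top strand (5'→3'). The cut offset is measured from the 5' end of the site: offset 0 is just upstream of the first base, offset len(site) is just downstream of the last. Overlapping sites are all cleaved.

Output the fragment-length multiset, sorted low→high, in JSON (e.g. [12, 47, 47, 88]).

[1,8,11,11,21]

Site scan:
  QalIII GGGCCT/1: at [5, 13, 25] ⇒ [6, 14, 26]
  HnxV CTGGCT/6: at [19, 31] ⇒ [25, 37]

All cut coordinates (distinct, sorted): [6, 14, 25, 26, 37]

Fragments:
  6→14: 8 bp
  14→25: 11 bp
  25→26: 1 bp
  26→37: 11 bp
  37→6 (wrap): 52-37+6 = 21 bp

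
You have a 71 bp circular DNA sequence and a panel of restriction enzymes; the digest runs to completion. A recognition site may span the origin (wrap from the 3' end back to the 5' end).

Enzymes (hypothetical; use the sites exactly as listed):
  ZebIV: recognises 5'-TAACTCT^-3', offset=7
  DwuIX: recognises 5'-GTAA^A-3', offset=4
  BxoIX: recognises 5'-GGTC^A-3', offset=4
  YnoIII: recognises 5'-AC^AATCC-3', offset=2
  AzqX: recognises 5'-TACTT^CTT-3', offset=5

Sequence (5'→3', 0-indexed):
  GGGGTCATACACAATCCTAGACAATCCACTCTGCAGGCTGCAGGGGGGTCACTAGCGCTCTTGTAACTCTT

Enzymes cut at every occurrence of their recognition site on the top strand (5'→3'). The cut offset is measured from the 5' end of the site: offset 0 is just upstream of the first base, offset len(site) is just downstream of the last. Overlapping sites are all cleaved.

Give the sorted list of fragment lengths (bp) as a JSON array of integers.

Site scan:
  ZebIV TAACTCT/7: at [63] ⇒ [70]
  DwuIX (GTAAA, off=4): no sites
  BxoIX GGTCA/4: at [2, 46] ⇒ [6, 50]
  YnoIII ACAATCC/2: at [10, 20] ⇒ [12, 22]
  AzqX (TACTTCTT, off=5): no sites

Pooled cuts: [6, 12, 22, 50, 70]

Fragments:
  6→12: 6 bp
  12→22: 10 bp
  22→50: 28 bp
  50→70: 20 bp
  70→6 (wrap): 71-70+6 = 7 bp

[6,7,10,20,28]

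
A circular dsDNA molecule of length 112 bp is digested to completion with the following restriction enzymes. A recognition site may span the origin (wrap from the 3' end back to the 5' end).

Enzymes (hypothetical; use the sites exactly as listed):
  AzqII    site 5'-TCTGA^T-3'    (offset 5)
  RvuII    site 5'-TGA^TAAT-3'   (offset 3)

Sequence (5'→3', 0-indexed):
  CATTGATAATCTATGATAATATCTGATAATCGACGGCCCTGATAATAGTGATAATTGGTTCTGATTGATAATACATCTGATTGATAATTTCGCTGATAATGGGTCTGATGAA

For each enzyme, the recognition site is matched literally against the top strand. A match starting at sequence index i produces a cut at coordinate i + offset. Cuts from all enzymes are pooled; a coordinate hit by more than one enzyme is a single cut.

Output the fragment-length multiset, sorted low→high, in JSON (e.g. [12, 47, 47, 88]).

[4,4,9,10,10,10,12,12,12,13,16]

Scan for sites:
  AzqII (TCTGAT, off=5): starts [21, 59, 75, 103] → cuts [26, 64, 80, 108]
  RvuII (TGATAAT, off=3): starts [3, 13, 23, 39, 48, 65, 81, 93] → cuts [6, 16, 26, 42, 51, 68, 84, 96]

Pooled cuts: [6, 16, 26, 42, 51, 64, 68, 80, 84, 96, 108]

Fragments:
  6→16: 10 bp
  16→26: 10 bp
  26→42: 16 bp
  42→51: 9 bp
  51→64: 13 bp
  64→68: 4 bp
  68→80: 12 bp
  80→84: 4 bp
  84→96: 12 bp
  96→108: 12 bp
  108→6 (wrap): 112-108+6 = 10 bp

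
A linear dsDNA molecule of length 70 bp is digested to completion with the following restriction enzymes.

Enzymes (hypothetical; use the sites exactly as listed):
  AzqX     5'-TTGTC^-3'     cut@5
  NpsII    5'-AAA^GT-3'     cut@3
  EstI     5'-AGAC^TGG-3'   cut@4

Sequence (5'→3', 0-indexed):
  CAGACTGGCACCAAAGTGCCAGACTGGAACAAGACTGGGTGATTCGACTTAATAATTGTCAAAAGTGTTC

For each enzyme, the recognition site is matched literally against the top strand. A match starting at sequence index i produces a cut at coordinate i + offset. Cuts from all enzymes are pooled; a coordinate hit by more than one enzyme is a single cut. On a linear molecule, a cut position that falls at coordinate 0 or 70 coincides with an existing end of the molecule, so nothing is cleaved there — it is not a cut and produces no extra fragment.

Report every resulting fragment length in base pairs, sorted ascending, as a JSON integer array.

Per-enzyme occurrences:
  AzqX TTGTC/5: at [55] ⇒ [60]
  NpsII AAAGT/3: at [12, 61] ⇒ [15, 64]
  EstI AGACTGG/4: at [1, 20, 31] ⇒ [5, 24, 35]

Pooled cuts: [5, 15, 24, 35, 60, 64]

Fragments:
  [0,5): 5 bp
  [5,15): 10 bp
  [15,24): 9 bp
  [24,35): 11 bp
  [35,60): 25 bp
  [60,64): 4 bp
  [64,70): 6 bp

[4,5,6,9,10,11,25]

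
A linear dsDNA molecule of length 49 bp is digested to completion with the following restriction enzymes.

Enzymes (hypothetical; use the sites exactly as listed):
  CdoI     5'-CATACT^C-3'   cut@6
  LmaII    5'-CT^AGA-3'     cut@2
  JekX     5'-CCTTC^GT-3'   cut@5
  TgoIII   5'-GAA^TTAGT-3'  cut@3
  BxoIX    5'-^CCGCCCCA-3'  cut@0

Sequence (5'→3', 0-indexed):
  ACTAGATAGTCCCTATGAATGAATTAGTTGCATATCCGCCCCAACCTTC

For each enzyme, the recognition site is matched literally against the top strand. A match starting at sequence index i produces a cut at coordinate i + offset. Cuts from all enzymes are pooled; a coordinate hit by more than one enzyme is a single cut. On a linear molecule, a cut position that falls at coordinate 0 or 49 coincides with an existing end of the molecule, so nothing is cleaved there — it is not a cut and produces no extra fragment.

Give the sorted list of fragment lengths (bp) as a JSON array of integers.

Per-enzyme occurrences:
  CdoI (CATACTC, off=6): no sites
  LmaII (CTAGA, off=2): starts [1] → cuts [3]
  JekX (CCTTCGT, off=5): no sites
  TgoIII (GAATTAGT, off=3): starts [20] → cuts [23]
  BxoIX (CCGCCCCA, off=0): starts [35] → cuts [35]

Pooled cuts: [3, 23, 35]

Fragment lengths:
  [0,3): 3 bp
  [3,23): 20 bp
  [23,35): 12 bp
  [35,49): 14 bp

[3,12,14,20]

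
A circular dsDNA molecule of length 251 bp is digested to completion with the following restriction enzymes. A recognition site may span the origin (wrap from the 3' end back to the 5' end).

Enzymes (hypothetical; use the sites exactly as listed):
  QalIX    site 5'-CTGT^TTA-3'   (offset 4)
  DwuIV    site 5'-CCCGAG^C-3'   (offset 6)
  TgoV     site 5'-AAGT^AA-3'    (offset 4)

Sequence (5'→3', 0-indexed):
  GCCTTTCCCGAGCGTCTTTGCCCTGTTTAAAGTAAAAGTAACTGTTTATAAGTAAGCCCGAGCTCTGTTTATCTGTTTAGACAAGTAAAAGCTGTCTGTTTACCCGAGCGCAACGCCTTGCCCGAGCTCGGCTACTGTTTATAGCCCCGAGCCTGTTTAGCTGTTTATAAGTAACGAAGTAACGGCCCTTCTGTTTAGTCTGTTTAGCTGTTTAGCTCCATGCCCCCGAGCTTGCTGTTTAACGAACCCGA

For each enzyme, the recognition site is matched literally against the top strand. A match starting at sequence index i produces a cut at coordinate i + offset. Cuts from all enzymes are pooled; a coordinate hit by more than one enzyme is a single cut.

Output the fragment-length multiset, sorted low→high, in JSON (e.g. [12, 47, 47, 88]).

[5,6,6,6,7,8,8,8,8,8,8,8,9,9,9,10,11,12,13,13,14,14,14,18,19]

Per-enzyme occurrences:
  QalIX (CTGTTTA, off=4): starts [22, 41, 64, 72, 95, 134, 152, 160, 190, 199, 207, 234] → cuts [26, 45, 68, 76, 99, 138, 156, 164, 194, 203, 211, 238]
  DwuIV (CCCGAGC, off=6): starts [6, 56, 102, 120, 145, 224, 246] → cuts [1, 12, 62, 108, 126, 151, 230]
  TgoV (AAGTAA, off=4): starts [29, 35, 49, 82, 168, 176] → cuts [33, 39, 53, 86, 172, 180]

All cut coordinates (distinct, sorted): [1, 12, 26, 33, 39, 45, 53, 62, 68, 76, 86, 99, 108, 126, 138, 151, 156, 164, 172, 180, 194, 203, 211, 230, 238]

Fragments:
  1→12: 11 bp
  12→26: 14 bp
  26→33: 7 bp
  33→39: 6 bp
  39→45: 6 bp
  45→53: 8 bp
  53→62: 9 bp
  62→68: 6 bp
  68→76: 8 bp
  76→86: 10 bp
  86→99: 13 bp
  99→108: 9 bp
  108→126: 18 bp
  126→138: 12 bp
  138→151: 13 bp
  151→156: 5 bp
  156→164: 8 bp
  164→172: 8 bp
  172→180: 8 bp
  180→194: 14 bp
  194→203: 9 bp
  203→211: 8 bp
  211→230: 19 bp
  230→238: 8 bp
  238→1 (wrap): 251-238+1 = 14 bp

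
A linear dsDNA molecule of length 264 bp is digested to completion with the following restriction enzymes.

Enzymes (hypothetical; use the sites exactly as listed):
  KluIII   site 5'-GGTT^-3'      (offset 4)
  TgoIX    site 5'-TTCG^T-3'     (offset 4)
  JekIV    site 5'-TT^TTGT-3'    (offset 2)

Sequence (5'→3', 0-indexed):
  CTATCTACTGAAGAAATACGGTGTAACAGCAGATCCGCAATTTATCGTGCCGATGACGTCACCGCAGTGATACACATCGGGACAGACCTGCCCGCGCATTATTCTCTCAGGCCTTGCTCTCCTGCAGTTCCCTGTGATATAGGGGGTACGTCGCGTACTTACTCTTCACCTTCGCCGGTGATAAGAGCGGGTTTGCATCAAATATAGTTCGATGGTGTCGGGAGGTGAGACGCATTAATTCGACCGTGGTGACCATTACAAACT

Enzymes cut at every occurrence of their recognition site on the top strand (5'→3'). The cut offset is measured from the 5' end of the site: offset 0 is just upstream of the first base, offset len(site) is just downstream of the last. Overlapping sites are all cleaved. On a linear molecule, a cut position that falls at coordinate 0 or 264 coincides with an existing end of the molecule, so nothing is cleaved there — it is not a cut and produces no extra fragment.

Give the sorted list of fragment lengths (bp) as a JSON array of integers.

[71,193]

Site scan:
  KluIII GGTT/4: at [189] ⇒ [193]
  TgoIX (TTCGT, off=4): no sites
  JekIV (TTTTGT, off=2): no sites

All cut coordinates (distinct, sorted): [193]

Fragments:
  [0,193): 193 bp
  [193,264): 71 bp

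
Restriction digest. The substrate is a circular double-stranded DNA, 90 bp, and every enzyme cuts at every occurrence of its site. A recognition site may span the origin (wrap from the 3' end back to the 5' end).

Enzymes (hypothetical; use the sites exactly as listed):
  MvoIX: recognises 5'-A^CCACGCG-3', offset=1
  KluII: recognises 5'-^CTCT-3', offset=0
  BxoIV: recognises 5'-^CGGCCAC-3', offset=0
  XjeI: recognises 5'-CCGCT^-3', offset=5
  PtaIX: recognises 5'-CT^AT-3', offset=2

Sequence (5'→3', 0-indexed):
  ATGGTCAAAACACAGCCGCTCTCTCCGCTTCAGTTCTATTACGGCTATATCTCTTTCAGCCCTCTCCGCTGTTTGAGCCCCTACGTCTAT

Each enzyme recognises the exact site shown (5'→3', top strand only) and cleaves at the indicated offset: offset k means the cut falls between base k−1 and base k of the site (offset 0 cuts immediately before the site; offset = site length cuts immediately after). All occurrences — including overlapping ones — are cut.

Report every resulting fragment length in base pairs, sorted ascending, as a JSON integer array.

Site scan:
  MvoIX (ACCACGCG, off=1): no sites
  KluII CTCT/0: at [18, 20, 50, 61] ⇒ [18, 20, 50, 61]
  BxoIV (CGGCCAC, off=0): no sites
  XjeI CCGCT/5: at [15, 24, 65] ⇒ [20, 29, 70]
  PtaIX CTAT/2: at [35, 44, 86] ⇒ [37, 46, 88]

All cut coordinates (distinct, sorted): [18, 20, 29, 37, 46, 50, 61, 70, 88]

Fragment lengths:
  18→20: 2 bp
  20→29: 9 bp
  29→37: 8 bp
  37→46: 9 bp
  46→50: 4 bp
  50→61: 11 bp
  61→70: 9 bp
  70→88: 18 bp
  88→18 (wrap): 90-88+18 = 20 bp

[2,4,8,9,9,9,11,18,20]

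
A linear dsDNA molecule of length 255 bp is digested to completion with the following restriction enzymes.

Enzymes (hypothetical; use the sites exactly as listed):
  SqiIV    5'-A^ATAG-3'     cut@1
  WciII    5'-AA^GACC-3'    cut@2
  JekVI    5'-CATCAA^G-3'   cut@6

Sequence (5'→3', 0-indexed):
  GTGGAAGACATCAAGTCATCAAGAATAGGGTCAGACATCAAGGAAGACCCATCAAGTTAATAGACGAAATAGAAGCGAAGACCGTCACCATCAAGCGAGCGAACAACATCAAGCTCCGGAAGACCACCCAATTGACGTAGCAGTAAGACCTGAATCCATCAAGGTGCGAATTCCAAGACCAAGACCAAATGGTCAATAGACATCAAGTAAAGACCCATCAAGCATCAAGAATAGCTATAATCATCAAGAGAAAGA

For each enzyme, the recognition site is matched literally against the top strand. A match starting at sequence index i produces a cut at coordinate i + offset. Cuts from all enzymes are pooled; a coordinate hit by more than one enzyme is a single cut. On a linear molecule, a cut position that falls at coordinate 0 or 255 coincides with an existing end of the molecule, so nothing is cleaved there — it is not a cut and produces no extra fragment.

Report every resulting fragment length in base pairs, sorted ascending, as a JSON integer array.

Per-enzyme occurrences:
  SqiIV AATAG/1: at [23, 58, 67, 194, 229] ⇒ [24, 59, 68, 195, 230]
  WciII AAGACC/2: at [43, 77, 119, 144, 174, 180, 209] ⇒ [45, 79, 121, 146, 176, 182, 211]
  JekVI CATCAAG/6: at [8, 16, 35, 49, 88, 106, 156, 200, 215, 222, 241] ⇒ [14, 22, 41, 55, 94, 112, 162, 206, 221, 228, 247]

All cut coordinates (distinct, sorted): [14, 22, 24, 41, 45, 55, 59, 68, 79, 94, 112, 121, 146, 162, 176, 182, 195, 206, 211, 221, 228, 230, 247]

Fragment lengths:
  [0,14): 14 bp
  [14,22): 8 bp
  [22,24): 2 bp
  [24,41): 17 bp
  [41,45): 4 bp
  [45,55): 10 bp
  [55,59): 4 bp
  [59,68): 9 bp
  [68,79): 11 bp
  [79,94): 15 bp
  [94,112): 18 bp
  [112,121): 9 bp
  [121,146): 25 bp
  [146,162): 16 bp
  [162,176): 14 bp
  [176,182): 6 bp
  [182,195): 13 bp
  [195,206): 11 bp
  [206,211): 5 bp
  [211,221): 10 bp
  [221,228): 7 bp
  [228,230): 2 bp
  [230,247): 17 bp
  [247,255): 8 bp

[2,2,4,4,5,6,7,8,8,9,9,10,10,11,11,13,14,14,15,16,17,17,18,25]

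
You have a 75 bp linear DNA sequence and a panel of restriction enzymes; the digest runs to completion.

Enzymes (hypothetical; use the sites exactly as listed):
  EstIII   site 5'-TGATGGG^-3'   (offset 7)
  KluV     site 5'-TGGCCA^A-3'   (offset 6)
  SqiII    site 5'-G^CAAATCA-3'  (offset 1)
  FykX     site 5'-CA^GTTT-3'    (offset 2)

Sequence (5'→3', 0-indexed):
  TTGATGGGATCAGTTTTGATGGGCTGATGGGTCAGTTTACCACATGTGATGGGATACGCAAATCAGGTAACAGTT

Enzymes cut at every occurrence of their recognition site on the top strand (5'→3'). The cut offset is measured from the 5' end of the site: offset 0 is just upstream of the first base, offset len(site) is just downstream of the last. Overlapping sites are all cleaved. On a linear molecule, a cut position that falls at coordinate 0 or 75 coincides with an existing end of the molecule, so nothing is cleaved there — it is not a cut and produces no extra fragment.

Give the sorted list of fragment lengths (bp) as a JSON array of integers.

[3,4,5,8,8,11,17,19]

Site scan:
  EstIII TGATGGG/7: at [1, 16, 24, 46] ⇒ [8, 23, 31, 53]
  KluV (TGGCCAA, off=6): no sites
  SqiII GCAAATCA/1: at [57] ⇒ [58]
  FykX CAGTTT/2: at [10, 32] ⇒ [12, 34]

Pooled cuts: [8, 12, 23, 31, 34, 53, 58]

Fragment lengths:
  [0,8): 8 bp
  [8,12): 4 bp
  [12,23): 11 bp
  [23,31): 8 bp
  [31,34): 3 bp
  [34,53): 19 bp
  [53,58): 5 bp
  [58,75): 17 bp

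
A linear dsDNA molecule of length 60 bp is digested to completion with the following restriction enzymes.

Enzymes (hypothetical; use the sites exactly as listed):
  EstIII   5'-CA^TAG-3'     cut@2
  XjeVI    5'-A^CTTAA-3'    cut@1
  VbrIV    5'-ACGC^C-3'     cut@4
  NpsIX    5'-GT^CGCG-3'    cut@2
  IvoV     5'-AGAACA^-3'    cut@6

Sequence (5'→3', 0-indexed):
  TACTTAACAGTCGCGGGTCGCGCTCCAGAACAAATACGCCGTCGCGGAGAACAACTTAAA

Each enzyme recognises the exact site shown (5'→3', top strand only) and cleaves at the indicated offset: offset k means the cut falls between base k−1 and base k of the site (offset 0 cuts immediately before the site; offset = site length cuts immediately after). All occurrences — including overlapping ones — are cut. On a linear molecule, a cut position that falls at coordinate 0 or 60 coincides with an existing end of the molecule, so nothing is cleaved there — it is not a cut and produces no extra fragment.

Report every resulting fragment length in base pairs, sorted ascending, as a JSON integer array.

Site scan:
  EstIII (CATAG, off=2): no sites
  XjeVI ACTTAA/1: at [1, 53] ⇒ [2, 54]
  VbrIV ACGCC/4: at [35] ⇒ [39]
  NpsIX GTCGCG/2: at [9, 16, 40] ⇒ [11, 18, 42]
  IvoV AGAACA/6: at [26, 47] ⇒ [32, 53]

All cut coordinates (distinct, sorted): [2, 11, 18, 32, 39, 42, 53, 54]

Fragment lengths:
  [0,2): 2 bp
  [2,11): 9 bp
  [11,18): 7 bp
  [18,32): 14 bp
  [32,39): 7 bp
  [39,42): 3 bp
  [42,53): 11 bp
  [53,54): 1 bp
  [54,60): 6 bp

[1,2,3,6,7,7,9,11,14]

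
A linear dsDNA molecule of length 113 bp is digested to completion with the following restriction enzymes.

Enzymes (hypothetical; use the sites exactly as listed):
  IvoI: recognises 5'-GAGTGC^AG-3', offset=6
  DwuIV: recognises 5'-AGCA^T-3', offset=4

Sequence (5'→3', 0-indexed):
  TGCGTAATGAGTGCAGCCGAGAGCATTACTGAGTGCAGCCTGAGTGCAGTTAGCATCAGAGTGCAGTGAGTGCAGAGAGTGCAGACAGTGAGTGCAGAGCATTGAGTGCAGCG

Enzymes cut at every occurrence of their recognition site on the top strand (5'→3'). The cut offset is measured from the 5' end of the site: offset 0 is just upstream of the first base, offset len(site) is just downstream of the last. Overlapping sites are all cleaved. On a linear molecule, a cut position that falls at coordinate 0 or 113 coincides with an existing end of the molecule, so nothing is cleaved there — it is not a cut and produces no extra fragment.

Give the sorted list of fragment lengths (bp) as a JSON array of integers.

Per-enzyme occurrences:
  IvoI (GAGTGCAG, off=6): starts [8, 30, 41, 58, 67, 76, 89, 103] → cuts [14, 36, 47, 64, 73, 82, 95, 109]
  DwuIV (AGCAT, off=4): starts [21, 51, 97] → cuts [25, 55, 101]

All cut coordinates (distinct, sorted): [14, 25, 36, 47, 55, 64, 73, 82, 95, 101, 109]

Fragments:
  [0,14): 14 bp
  [14,25): 11 bp
  [25,36): 11 bp
  [36,47): 11 bp
  [47,55): 8 bp
  [55,64): 9 bp
  [64,73): 9 bp
  [73,82): 9 bp
  [82,95): 13 bp
  [95,101): 6 bp
  [101,109): 8 bp
  [109,113): 4 bp

[4,6,8,8,9,9,9,11,11,11,13,14]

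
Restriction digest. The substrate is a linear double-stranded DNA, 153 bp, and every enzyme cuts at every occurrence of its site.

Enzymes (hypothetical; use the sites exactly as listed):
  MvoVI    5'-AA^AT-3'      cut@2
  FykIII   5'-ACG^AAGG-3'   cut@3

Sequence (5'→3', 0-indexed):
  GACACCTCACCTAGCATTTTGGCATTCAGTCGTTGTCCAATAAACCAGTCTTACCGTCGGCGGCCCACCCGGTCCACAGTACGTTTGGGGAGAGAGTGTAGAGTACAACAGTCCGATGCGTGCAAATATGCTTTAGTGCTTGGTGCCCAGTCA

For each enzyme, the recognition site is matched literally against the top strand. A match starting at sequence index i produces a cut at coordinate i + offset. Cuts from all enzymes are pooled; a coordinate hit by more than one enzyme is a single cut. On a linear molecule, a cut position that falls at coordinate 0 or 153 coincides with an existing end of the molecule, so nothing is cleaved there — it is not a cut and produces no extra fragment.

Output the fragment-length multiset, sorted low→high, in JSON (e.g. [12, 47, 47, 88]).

Site scan:
  MvoVI (AAAT, off=2): starts [123] → cuts [125]
  FykIII (ACGAAGG, off=3): no sites

All cut coordinates (distinct, sorted): [125]

Fragments:
  [0,125): 125 bp
  [125,153): 28 bp

[28,125]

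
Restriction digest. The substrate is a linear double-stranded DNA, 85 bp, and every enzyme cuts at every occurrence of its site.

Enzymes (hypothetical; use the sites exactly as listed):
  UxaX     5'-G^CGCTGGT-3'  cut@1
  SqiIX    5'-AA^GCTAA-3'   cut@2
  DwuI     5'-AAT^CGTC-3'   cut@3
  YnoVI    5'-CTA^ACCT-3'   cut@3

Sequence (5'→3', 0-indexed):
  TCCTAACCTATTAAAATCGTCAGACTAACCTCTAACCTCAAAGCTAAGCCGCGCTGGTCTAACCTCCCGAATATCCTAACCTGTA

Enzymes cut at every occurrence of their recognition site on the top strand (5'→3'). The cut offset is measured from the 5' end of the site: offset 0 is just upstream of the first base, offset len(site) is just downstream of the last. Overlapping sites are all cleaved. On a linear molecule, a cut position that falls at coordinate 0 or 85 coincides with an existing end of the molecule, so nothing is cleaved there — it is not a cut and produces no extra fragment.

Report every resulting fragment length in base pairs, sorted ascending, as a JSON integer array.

Scan for sites:
  UxaX GCGCTGGT/1: at [50] ⇒ [51]
  SqiIX AAGCTAA/2: at [40] ⇒ [42]
  DwuI AATCGTC/3: at [14] ⇒ [17]
  YnoVI CTAACCT/3: at [2, 24, 31, 58, 75] ⇒ [5, 27, 34, 61, 78]

Pooled cuts: [5, 17, 27, 34, 42, 51, 61, 78]

Fragments:
  [0,5): 5 bp
  [5,17): 12 bp
  [17,27): 10 bp
  [27,34): 7 bp
  [34,42): 8 bp
  [42,51): 9 bp
  [51,61): 10 bp
  [61,78): 17 bp
  [78,85): 7 bp

[5,7,7,8,9,10,10,12,17]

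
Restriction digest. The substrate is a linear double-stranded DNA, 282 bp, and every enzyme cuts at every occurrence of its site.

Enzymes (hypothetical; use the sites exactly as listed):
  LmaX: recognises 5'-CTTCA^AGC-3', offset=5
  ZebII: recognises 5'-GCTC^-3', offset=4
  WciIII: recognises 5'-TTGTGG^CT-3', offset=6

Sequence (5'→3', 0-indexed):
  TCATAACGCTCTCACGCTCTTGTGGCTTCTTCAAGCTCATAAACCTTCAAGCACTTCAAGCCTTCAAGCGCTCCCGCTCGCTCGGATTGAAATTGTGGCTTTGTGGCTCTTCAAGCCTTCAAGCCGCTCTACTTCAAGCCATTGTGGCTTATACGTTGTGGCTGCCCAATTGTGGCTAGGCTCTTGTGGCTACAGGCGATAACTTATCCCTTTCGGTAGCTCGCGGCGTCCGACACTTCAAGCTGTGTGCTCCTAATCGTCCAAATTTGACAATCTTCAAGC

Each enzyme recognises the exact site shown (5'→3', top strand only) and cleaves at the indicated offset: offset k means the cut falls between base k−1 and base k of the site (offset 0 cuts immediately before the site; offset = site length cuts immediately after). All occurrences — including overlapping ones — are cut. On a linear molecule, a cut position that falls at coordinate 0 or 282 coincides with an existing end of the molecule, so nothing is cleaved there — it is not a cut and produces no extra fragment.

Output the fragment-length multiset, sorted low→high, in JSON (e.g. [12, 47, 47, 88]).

[3,3,4,4,5,6,6,6,7,7,8,8,8,8,8,8,8,9,11,11,11,12,14,14,15,18,27,33]

Scan for sites:
  LmaX CTTCAAGC/5: at [28, 44, 53, 61, 108, 116, 131, 235, 274] ⇒ [33, 49, 58, 66, 113, 121, 136, 240, 279]
  ZebII GCTC/4: at [7, 15, 34, 69, 75, 79, 105, 125, 179, 218, 248] ⇒ [11, 19, 38, 73, 79, 83, 109, 129, 183, 222, 252]
  WciIII TTGTGGCT/6: at [19, 92, 100, 141, 155, 169, 183] ⇒ [25, 98, 106, 147, 161, 175, 189]

All cut coordinates (distinct, sorted): [11, 19, 25, 33, 38, 49, 58, 66, 73, 79, 83, 98, 106, 109, 113, 121, 129, 136, 147, 161, 175, 183, 189, 222, 240, 252, 279]

Fragment lengths:
  [0,11): 11 bp
  [11,19): 8 bp
  [19,25): 6 bp
  [25,33): 8 bp
  [33,38): 5 bp
  [38,49): 11 bp
  [49,58): 9 bp
  [58,66): 8 bp
  [66,73): 7 bp
  [73,79): 6 bp
  [79,83): 4 bp
  [83,98): 15 bp
  [98,106): 8 bp
  [106,109): 3 bp
  [109,113): 4 bp
  [113,121): 8 bp
  [121,129): 8 bp
  [129,136): 7 bp
  [136,147): 11 bp
  [147,161): 14 bp
  [161,175): 14 bp
  [175,183): 8 bp
  [183,189): 6 bp
  [189,222): 33 bp
  [222,240): 18 bp
  [240,252): 12 bp
  [252,279): 27 bp
  [279,282): 3 bp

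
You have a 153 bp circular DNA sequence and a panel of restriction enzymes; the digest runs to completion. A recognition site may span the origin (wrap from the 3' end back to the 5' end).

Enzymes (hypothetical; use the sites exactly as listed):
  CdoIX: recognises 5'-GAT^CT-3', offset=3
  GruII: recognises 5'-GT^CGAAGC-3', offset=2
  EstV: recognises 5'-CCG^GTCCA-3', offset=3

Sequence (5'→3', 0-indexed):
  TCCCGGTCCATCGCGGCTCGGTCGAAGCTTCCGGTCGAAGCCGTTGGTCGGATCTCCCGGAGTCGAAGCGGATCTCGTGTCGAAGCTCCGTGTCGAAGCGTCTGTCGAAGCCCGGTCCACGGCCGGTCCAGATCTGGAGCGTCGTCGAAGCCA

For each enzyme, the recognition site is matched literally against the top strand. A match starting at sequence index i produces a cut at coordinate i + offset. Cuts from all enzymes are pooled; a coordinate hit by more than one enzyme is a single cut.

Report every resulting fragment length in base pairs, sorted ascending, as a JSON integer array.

Site scan:
  CdoIX GATCT/3: at [50, 70, 130] ⇒ [53, 73, 133]
  GruII GTCGAAGC/2: at [20, 33, 61, 78, 91, 103, 143] ⇒ [22, 35, 63, 80, 93, 105, 145]
  EstV CCGGTCCA/3: at [2, 111, 122] ⇒ [5, 114, 125]

All cut coordinates (distinct, sorted): [5, 22, 35, 53, 63, 73, 80, 93, 105, 114, 125, 133, 145]

Fragment lengths:
  5→22: 17 bp
  22→35: 13 bp
  35→53: 18 bp
  53→63: 10 bp
  63→73: 10 bp
  73→80: 7 bp
  80→93: 13 bp
  93→105: 12 bp
  105→114: 9 bp
  114→125: 11 bp
  125→133: 8 bp
  133→145: 12 bp
  145→5 (wrap): 153-145+5 = 13 bp

[7,8,9,10,10,11,12,12,13,13,13,17,18]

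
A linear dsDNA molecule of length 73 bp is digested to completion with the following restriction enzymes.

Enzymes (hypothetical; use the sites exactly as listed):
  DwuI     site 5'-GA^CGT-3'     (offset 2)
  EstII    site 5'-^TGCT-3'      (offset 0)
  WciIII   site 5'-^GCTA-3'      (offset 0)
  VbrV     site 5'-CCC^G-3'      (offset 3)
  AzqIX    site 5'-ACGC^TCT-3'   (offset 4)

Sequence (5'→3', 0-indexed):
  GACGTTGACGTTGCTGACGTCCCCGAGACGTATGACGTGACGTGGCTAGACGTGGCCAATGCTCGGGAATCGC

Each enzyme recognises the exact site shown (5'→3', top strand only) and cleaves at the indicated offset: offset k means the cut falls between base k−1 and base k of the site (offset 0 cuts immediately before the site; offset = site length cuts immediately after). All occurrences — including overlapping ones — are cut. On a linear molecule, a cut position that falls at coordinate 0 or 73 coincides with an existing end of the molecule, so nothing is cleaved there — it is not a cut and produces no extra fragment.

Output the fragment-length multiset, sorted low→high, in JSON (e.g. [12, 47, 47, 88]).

[2,3,4,4,5,6,6,6,7,7,9,14]

Per-enzyme occurrences:
  DwuI (GACGT, off=2): starts [0, 6, 15, 26, 33, 38, 48] → cuts [2, 8, 17, 28, 35, 40, 50]
  EstII (TGCT, off=0): starts [11, 59] → cuts [11, 59]
  WciIII (GCTA, off=0): starts [44] → cuts [44]
  VbrV (CCCG, off=3): starts [21] → cuts [24]
  AzqIX (ACGCTCT, off=4): no sites

Pooled cuts: [2, 8, 11, 17, 24, 28, 35, 40, 44, 50, 59]

Fragments:
  [0,2): 2 bp
  [2,8): 6 bp
  [8,11): 3 bp
  [11,17): 6 bp
  [17,24): 7 bp
  [24,28): 4 bp
  [28,35): 7 bp
  [35,40): 5 bp
  [40,44): 4 bp
  [44,50): 6 bp
  [50,59): 9 bp
  [59,73): 14 bp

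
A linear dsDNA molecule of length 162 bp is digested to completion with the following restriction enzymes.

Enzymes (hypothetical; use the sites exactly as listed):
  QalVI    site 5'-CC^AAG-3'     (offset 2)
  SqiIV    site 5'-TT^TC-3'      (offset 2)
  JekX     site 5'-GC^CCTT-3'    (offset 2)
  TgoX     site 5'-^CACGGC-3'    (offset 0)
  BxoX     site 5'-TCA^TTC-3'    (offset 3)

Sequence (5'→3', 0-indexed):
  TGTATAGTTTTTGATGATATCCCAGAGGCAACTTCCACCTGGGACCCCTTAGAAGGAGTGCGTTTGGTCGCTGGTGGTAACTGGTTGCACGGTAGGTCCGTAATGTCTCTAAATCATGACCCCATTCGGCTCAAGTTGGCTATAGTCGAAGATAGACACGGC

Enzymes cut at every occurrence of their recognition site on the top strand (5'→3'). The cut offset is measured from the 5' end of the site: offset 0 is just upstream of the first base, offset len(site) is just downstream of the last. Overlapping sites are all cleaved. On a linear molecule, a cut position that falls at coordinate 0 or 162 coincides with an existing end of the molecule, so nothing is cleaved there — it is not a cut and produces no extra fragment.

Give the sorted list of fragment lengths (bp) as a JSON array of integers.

[6,156]

Scan for sites:
  QalVI (CCAAG, off=2): no sites
  SqiIV (TTTC, off=2): no sites
  JekX (GCCCTT, off=2): no sites
  TgoX (CACGGC, off=0): starts [156] → cuts [156]
  BxoX (TCATTC, off=3): no sites

All cut coordinates (distinct, sorted): [156]

Fragment lengths:
  [0,156): 156 bp
  [156,162): 6 bp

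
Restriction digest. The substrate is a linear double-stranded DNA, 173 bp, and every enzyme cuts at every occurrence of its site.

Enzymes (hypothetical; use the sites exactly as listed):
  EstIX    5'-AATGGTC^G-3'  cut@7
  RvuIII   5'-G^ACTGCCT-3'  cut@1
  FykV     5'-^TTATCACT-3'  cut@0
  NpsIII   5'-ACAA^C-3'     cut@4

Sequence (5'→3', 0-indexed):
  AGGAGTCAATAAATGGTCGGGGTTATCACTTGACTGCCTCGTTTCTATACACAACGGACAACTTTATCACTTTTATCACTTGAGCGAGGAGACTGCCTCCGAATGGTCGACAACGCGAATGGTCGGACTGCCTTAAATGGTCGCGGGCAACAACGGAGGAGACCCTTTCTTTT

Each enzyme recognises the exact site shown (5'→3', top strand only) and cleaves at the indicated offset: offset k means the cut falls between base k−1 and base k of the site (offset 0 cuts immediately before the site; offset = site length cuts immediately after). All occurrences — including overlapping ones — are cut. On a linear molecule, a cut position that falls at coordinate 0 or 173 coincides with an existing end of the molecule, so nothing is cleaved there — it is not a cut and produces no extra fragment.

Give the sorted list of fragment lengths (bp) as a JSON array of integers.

Per-enzyme occurrences:
  EstIX AATGGTCG/7: at [11, 101, 117, 135] ⇒ [18, 108, 124, 142]
  RvuIII GACTGCCT/1: at [31, 90, 125] ⇒ [32, 91, 126]
  FykV TTATCACT/0: at [22, 63, 72] ⇒ [22, 63, 72]
  NpsIII ACAAC/4: at [50, 57, 109, 149] ⇒ [54, 61, 113, 153]

All cut coordinates (distinct, sorted): [18, 22, 32, 54, 61, 63, 72, 91, 108, 113, 124, 126, 142, 153]

Fragment lengths:
  [0,18): 18 bp
  [18,22): 4 bp
  [22,32): 10 bp
  [32,54): 22 bp
  [54,61): 7 bp
  [61,63): 2 bp
  [63,72): 9 bp
  [72,91): 19 bp
  [91,108): 17 bp
  [108,113): 5 bp
  [113,124): 11 bp
  [124,126): 2 bp
  [126,142): 16 bp
  [142,153): 11 bp
  [153,173): 20 bp

[2,2,4,5,7,9,10,11,11,16,17,18,19,20,22]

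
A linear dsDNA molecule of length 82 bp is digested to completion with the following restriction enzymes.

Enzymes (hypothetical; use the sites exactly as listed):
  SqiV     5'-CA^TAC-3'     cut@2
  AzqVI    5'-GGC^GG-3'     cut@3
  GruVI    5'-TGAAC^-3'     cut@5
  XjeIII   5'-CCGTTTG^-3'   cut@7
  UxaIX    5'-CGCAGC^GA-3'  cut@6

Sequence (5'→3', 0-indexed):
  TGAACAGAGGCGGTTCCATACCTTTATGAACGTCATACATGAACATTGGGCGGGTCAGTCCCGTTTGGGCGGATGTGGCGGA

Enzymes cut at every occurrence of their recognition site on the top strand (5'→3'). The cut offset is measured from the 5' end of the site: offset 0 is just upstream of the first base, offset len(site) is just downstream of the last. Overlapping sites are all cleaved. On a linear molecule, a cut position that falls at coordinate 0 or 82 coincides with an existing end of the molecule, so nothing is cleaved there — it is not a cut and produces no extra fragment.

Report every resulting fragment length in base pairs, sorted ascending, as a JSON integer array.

[3,3,4,5,6,7,7,9,9,13,16]

Site scan:
  SqiV (CATAC, off=2): starts [16, 33] → cuts [18, 35]
  AzqVI (GGCGG, off=3): starts [8, 48, 67, 76] → cuts [11, 51, 70, 79]
  GruVI (TGAAC, off=5): starts [0, 26, 39] → cuts [5, 31, 44]
  XjeIII (CCGTTTG, off=7): starts [60] → cuts [67]
  UxaIX (CGCAGCGA, off=6): no sites

Pooled cuts: [5, 11, 18, 31, 35, 44, 51, 67, 70, 79]

Fragments:
  [0,5): 5 bp
  [5,11): 6 bp
  [11,18): 7 bp
  [18,31): 13 bp
  [31,35): 4 bp
  [35,44): 9 bp
  [44,51): 7 bp
  [51,67): 16 bp
  [67,70): 3 bp
  [70,79): 9 bp
  [79,82): 3 bp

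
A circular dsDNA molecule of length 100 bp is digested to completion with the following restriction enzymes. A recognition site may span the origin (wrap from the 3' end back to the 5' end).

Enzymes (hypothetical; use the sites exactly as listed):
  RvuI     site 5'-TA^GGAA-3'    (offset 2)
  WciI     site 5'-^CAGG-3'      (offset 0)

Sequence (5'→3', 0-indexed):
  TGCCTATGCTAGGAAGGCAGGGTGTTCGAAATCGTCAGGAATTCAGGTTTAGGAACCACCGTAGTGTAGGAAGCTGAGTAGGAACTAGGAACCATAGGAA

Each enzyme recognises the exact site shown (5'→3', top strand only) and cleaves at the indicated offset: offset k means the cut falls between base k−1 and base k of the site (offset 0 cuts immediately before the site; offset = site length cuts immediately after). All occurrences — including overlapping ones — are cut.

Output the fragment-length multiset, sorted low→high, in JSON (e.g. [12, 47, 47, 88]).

Scan for sites:
  RvuI TAGGAA/2: at [9, 49, 66, 78, 85, 94] ⇒ [11, 51, 68, 80, 87, 96]
  WciI CAGG/0: at [17, 35, 43] ⇒ [17, 35, 43]

Pooled cuts: [11, 17, 35, 43, 51, 68, 80, 87, 96]

Fragments:
  11→17: 6 bp
  17→35: 18 bp
  35→43: 8 bp
  43→51: 8 bp
  51→68: 17 bp
  68→80: 12 bp
  80→87: 7 bp
  87→96: 9 bp
  96→11 (wrap): 100-96+11 = 15 bp

[6,7,8,8,9,12,15,17,18]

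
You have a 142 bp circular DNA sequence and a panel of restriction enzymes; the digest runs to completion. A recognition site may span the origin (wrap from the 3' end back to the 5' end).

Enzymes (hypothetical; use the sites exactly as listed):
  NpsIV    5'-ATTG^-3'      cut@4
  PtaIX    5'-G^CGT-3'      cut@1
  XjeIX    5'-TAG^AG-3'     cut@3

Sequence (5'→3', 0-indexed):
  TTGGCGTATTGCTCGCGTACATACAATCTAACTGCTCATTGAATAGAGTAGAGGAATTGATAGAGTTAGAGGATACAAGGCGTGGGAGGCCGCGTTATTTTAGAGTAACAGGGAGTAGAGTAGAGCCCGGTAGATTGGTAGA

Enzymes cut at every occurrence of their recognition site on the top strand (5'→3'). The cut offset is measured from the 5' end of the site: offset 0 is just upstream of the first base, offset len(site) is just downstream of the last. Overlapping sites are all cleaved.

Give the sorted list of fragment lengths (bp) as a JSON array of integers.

Site scan:
  NpsIV (ATTG, off=4): starts [7, 37, 55, 133, 141] → cuts [3, 11, 41, 59, 137]
  PtaIX (GCGT, off=1): starts [3, 14, 79, 91] → cuts [4, 15, 80, 92]
  XjeIX (TAGAG, off=3): starts [43, 48, 60, 66, 100, 115, 120] → cuts [46, 51, 63, 69, 103, 118, 123]

Pooled cuts: [3, 4, 11, 15, 41, 46, 51, 59, 63, 69, 80, 92, 103, 118, 123, 137]

Fragment lengths:
  3→4: 1 bp
  4→11: 7 bp
  11→15: 4 bp
  15→41: 26 bp
  41→46: 5 bp
  46→51: 5 bp
  51→59: 8 bp
  59→63: 4 bp
  63→69: 6 bp
  69→80: 11 bp
  80→92: 12 bp
  92→103: 11 bp
  103→118: 15 bp
  118→123: 5 bp
  123→137: 14 bp
  137→3 (wrap): 142-137+3 = 8 bp

[1,4,4,5,5,5,6,7,8,8,11,11,12,14,15,26]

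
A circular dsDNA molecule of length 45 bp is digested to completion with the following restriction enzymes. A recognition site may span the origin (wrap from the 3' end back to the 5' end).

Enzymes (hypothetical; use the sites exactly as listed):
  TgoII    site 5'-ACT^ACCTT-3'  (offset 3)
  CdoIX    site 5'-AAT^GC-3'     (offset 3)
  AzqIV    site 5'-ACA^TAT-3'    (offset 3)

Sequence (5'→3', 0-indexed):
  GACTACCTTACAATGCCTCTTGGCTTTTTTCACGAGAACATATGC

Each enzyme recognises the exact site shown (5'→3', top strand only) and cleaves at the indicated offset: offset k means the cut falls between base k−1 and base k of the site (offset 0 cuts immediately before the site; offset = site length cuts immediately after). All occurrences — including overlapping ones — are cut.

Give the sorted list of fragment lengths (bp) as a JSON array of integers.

Per-enzyme occurrences:
  TgoII (ACTACCTT, off=3): starts [1] → cuts [4]
  CdoIX (AATGC, off=3): starts [11] → cuts [14]
  AzqIV (ACATAT, off=3): starts [37] → cuts [40]

All cut coordinates (distinct, sorted): [4, 14, 40]

Fragment lengths:
  4→14: 10 bp
  14→40: 26 bp
  40→4 (wrap): 45-40+4 = 9 bp

[9,10,26]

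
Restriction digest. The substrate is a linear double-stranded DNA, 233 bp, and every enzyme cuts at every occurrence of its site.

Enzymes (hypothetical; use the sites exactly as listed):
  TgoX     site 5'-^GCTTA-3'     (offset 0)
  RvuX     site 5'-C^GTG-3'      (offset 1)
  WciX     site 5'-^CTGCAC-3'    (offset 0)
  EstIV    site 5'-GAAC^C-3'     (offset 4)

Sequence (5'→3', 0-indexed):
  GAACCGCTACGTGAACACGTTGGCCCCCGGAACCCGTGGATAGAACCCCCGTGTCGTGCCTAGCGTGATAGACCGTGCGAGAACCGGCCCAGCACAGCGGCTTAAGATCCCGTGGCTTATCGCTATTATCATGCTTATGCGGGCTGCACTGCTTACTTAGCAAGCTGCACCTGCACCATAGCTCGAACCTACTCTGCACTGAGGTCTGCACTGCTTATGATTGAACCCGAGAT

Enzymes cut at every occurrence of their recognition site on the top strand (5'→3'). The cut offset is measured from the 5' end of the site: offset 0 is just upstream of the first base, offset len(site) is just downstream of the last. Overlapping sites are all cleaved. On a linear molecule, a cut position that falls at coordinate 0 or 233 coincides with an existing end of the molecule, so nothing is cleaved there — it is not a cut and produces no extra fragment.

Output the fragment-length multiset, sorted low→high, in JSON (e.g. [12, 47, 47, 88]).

Site scan:
  TgoX GCTTA/0: at [99, 114, 132, 150, 212] ⇒ [99, 114, 132, 150, 212]
  RvuX CGTG/1: at [9, 34, 49, 54, 63, 73, 110] ⇒ [10, 35, 50, 55, 64, 74, 111]
  WciX CTGCAC/0: at [143, 164, 170, 193, 205] ⇒ [143, 164, 170, 193, 205]
  EstIV GAACC/4: at [0, 29, 42, 80, 184, 222] ⇒ [4, 33, 46, 84, 188, 226]

All cut coordinates (distinct, sorted): [4, 10, 33, 35, 46, 50, 55, 64, 74, 84, 99, 111, 114, 132, 143, 150, 164, 170, 188, 193, 205, 212, 226]

Fragments:
  [0,4): 4 bp
  [4,10): 6 bp
  [10,33): 23 bp
  [33,35): 2 bp
  [35,46): 11 bp
  [46,50): 4 bp
  [50,55): 5 bp
  [55,64): 9 bp
  [64,74): 10 bp
  [74,84): 10 bp
  [84,99): 15 bp
  [99,111): 12 bp
  [111,114): 3 bp
  [114,132): 18 bp
  [132,143): 11 bp
  [143,150): 7 bp
  [150,164): 14 bp
  [164,170): 6 bp
  [170,188): 18 bp
  [188,193): 5 bp
  [193,205): 12 bp
  [205,212): 7 bp
  [212,226): 14 bp
  [226,233): 7 bp

[2,3,4,4,5,5,6,6,7,7,7,9,10,10,11,11,12,12,14,14,15,18,18,23]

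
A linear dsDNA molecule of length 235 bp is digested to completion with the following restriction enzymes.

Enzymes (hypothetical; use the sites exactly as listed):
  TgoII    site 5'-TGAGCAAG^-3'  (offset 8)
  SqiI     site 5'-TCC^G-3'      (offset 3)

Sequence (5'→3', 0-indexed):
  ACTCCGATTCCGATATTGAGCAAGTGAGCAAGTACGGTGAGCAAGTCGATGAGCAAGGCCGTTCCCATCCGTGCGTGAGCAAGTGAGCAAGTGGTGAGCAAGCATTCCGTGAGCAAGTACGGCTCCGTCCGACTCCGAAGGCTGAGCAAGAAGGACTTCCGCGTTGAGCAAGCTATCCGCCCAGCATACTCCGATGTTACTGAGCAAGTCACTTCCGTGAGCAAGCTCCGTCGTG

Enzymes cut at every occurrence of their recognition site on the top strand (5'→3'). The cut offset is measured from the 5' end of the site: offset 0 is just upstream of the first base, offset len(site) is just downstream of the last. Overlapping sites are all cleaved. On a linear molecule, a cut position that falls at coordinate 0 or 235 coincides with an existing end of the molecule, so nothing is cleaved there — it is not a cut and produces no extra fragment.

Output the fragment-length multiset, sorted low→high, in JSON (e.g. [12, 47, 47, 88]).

[4,4,5,6,6,6,6,6,8,8,8,9,9,9,10,11,12,12,13,13,13,13,14,14,16]

Site scan:
  TgoII TGAGCAAG/8: at [16, 24, 37, 49, 75, 83, 94, 109, 142, 164, 200, 217] ⇒ [24, 32, 45, 57, 83, 91, 102, 117, 150, 172, 208, 225]
  SqiI TCCG/3: at [2, 8, 67, 105, 123, 127, 133, 157, 175, 189, 213, 226] ⇒ [5, 11, 70, 108, 126, 130, 136, 160, 178, 192, 216, 229]

Pooled cuts: [5, 11, 24, 32, 45, 57, 70, 83, 91, 102, 108, 117, 126, 130, 136, 150, 160, 172, 178, 192, 208, 216, 225, 229]

Fragments:
  [0,5): 5 bp
  [5,11): 6 bp
  [11,24): 13 bp
  [24,32): 8 bp
  [32,45): 13 bp
  [45,57): 12 bp
  [57,70): 13 bp
  [70,83): 13 bp
  [83,91): 8 bp
  [91,102): 11 bp
  [102,108): 6 bp
  [108,117): 9 bp
  [117,126): 9 bp
  [126,130): 4 bp
  [130,136): 6 bp
  [136,150): 14 bp
  [150,160): 10 bp
  [160,172): 12 bp
  [172,178): 6 bp
  [178,192): 14 bp
  [192,208): 16 bp
  [208,216): 8 bp
  [216,225): 9 bp
  [225,229): 4 bp
  [229,235): 6 bp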